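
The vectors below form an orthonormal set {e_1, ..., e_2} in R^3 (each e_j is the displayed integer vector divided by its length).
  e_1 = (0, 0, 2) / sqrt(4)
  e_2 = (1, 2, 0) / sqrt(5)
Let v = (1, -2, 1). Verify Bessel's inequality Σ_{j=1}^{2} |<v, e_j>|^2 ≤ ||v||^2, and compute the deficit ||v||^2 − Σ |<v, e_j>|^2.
Σ |<v, e_j>|^2 = 14/5; ||v||^2 = 6; deficit = 16/5

Write each e_j = u_j / sqrt(<u_j, u_j>) where u_j is the displayed integer vector. Then <v, e_j> = <v, u_j> / sqrt(<u_j, u_j>), so |<v, e_j>|^2 = <v, u_j>^2 / <u_j, u_j>.
Coefficients: <v, e_1> = 2/sqrt(4), <v, e_2> = -3/sqrt(5).
Square and sum: Σ |<v, e_j>|^2 = 14/5.
Compute ||v||^2 = v·v = 6.
Deficit = 6 − 14/5 = 16/5 ≥ 0, confirming Bessel's inequality. (The deficit equals ||v − Σ <v,e_j> e_j||^2, the squared distance from v to span{e_j}.)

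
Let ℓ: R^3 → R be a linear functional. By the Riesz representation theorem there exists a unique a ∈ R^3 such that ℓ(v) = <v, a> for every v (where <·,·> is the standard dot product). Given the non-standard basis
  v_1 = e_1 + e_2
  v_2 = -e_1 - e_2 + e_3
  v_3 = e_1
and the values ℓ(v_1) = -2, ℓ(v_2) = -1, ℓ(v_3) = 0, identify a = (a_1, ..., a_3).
a = (0, -2, -3)

Write a = (a_1, ..., a_3) in the standard basis. For each basis vector v_i, ℓ(v_i) = <v_i, a> is a linear equation in the a_j's. Collect the n equations into a matrix system V a = ℓ, where row i of V is v_i (expressed in the standard basis). Since V is invertible (lower-triangular with 1s on the diagonal, up to permutation), solve by back-substitution:
  V =
[[1, 1, 0],
 [-1, -1, 1],
 [1, 0, 0]]
  V a = (-2, -1, 0)
Solving gives a = (0, -2, -3).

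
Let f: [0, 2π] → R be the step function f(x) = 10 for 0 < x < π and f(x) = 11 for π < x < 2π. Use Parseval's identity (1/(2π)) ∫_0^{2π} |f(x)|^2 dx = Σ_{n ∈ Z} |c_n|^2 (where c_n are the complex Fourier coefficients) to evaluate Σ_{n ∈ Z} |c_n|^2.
Σ |c_n|^2 = 221/2

Parseval equates the L^2 energy of f (normalised by 1/(2π)) with the ℓ^2 sum of its Fourier coefficients: (1/(2π)) ∫_0^{2π} |f|^2 = Σ |c_n|^2.
Compute the left side: (1/(2π)) [∫_0^π 10^2 dx + ∫_π^{2π} 11^2 dx] = (1/(2π)) · (100π + 121π) = (100 + 121)/2 = 221/2.
So Σ_{n ∈ Z} |c_n|^2 = 221/2.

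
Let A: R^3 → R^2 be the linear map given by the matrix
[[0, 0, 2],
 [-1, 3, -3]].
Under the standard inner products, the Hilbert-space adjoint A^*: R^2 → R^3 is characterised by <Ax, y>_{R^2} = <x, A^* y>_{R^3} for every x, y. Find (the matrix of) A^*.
A^* = A^T =
[[0, -1],
 [0, 3],
 [2, -3]]

For real matrices with standard dot products, the defining identity <Ax, y> = <x, A^* y> gives (Ax)^T y = x^T (A^*) y, i.e. x^T A^T y = x^T (A^*) y. Since this holds for all x, y, we must have A^* = A^T. Therefore
A^* =
[[0, -1],
 [0, 3],
 [2, -3]].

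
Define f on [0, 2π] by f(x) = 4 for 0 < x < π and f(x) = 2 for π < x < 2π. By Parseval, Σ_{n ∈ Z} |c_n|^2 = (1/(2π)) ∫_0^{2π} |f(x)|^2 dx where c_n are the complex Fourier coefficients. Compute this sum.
Σ |c_n|^2 = 10

Parseval equates the L^2 energy of f (normalised by 1/(2π)) with the ℓ^2 sum of its Fourier coefficients: (1/(2π)) ∫_0^{2π} |f|^2 = Σ |c_n|^2.
Compute the left side: (1/(2π)) [∫_0^π 4^2 dx + ∫_π^{2π} 2^2 dx] = (1/(2π)) · (16π + 4π) = (16 + 4)/2 = 10.
So Σ_{n ∈ Z} |c_n|^2 = 10.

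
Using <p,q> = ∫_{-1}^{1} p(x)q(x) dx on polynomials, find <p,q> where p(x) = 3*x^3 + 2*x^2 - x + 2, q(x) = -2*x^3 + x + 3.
<p,q> = 328/21

Expand the product: p(x)·q(x) = -6*x^6 - 4*x^5 + 5*x^4 + 7*x^3 + 5*x^2 - x + 6.
∫_{-1}^{1} of each monomial x^k gives [2/(k+1) if k even, 0 if k odd]. Integrating term-by-term (or equivalently evaluating the antiderivative F(x) = -6*x^7/7 - 2*x^6/3 + x^5 + 7*x^4/4 + 5*x^3/3 - x^2/2 + 6*x at the endpoints):
  F(1) − F(−1) = 235/28 − (-607/84) = 328/21.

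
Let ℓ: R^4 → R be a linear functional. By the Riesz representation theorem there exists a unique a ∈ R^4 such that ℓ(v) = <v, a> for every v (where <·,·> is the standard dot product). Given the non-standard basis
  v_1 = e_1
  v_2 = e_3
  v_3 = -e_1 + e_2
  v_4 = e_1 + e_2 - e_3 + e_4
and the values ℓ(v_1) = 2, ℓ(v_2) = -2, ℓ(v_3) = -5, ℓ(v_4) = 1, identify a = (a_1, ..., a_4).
a = (2, -3, -2, 0)

Write a = (a_1, ..., a_4) in the standard basis. For each basis vector v_i, ℓ(v_i) = <v_i, a> is a linear equation in the a_j's. Collect the n equations into a matrix system V a = ℓ, where row i of V is v_i (expressed in the standard basis). Since V is invertible (lower-triangular with 1s on the diagonal, up to permutation), solve by back-substitution:
  V =
[[1, 0, 0, 0],
 [0, 0, 1, 0],
 [-1, 1, 0, 0],
 [1, 1, -1, 1]]
  V a = (2, -2, -5, 1)
Solving gives a = (2, -3, -2, 0).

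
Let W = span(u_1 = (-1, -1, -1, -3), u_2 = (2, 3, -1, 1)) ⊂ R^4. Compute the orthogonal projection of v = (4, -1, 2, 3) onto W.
proj_W(v) = (116/131, 90/131, 194/131, 478/131)

Set up U = [u_1 | ... | u_2] ∈ R^(4×2). The projector onto W = col(U) is P = U (U^T U)^(-1) U^T.
Compute U^T U =
  [12, -7]
  [-7, 15],
and U^T v = (-14, 6).
Solve U^T U · c = U^T v for the coefficients: c = (-168/131, -26/131). The projection is proj_W(v) = U c.
Check: (v - proj_W(v)) · u_1 = 0  (should be 0).
Check: (v - proj_W(v)) · u_2 = 0  (should be 0).
Result: proj_W(v) = (116/131, 90/131, 194/131, 478/131).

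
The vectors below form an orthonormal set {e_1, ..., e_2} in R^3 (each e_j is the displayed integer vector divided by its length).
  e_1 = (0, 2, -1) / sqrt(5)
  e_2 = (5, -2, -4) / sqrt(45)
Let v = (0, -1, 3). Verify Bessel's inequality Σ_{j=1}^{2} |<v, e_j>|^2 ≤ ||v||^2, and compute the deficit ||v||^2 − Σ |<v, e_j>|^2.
Σ |<v, e_j>|^2 = 65/9; ||v||^2 = 10; deficit = 25/9

Write each e_j = u_j / sqrt(<u_j, u_j>) where u_j is the displayed integer vector. Then <v, e_j> = <v, u_j> / sqrt(<u_j, u_j>), so |<v, e_j>|^2 = <v, u_j>^2 / <u_j, u_j>.
Coefficients: <v, e_1> = -5/sqrt(5), <v, e_2> = -10/sqrt(45).
Square and sum: Σ |<v, e_j>|^2 = 65/9.
Compute ||v||^2 = v·v = 10.
Deficit = 10 − 65/9 = 25/9 ≥ 0, confirming Bessel's inequality. (The deficit equals ||v − Σ <v,e_j> e_j||^2, the squared distance from v to span{e_j}.)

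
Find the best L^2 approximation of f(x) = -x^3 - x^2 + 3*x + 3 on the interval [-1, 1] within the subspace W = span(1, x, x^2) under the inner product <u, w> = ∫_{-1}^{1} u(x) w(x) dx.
g(x) = -x^2 + 12*x/5 + 3

The best approximation g ∈ W is the orthogonal projection of f onto W. Writing g = a_0 + a_1 x + a_2 x^2, the coefficients solve the normal equations G · a = b where
  G_{ij} = <φ_i, φ_j> and b_i = <f, φ_i>, with φ_0 = 1, φ_1 = x, φ_2 = x^2.
G =
  [2, 0, 2/3]
  [0, 2/3, 0]
  [2/3, 0, 2/5],
b = (16/3, 8/5, 8/5).
Solving gives a_0 = 3, a_1 = 12/5, a_2 = -1, so
  g(x) = -x^2 + 12*x/5 + 3.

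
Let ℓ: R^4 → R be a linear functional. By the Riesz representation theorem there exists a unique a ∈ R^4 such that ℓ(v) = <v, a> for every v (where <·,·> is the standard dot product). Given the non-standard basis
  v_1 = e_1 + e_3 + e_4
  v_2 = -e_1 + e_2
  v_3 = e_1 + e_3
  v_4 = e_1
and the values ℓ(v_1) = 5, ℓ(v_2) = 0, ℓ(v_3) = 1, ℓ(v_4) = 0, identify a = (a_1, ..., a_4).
a = (0, 0, 1, 4)

Write a = (a_1, ..., a_4) in the standard basis. For each basis vector v_i, ℓ(v_i) = <v_i, a> is a linear equation in the a_j's. Collect the n equations into a matrix system V a = ℓ, where row i of V is v_i (expressed in the standard basis). Since V is invertible (lower-triangular with 1s on the diagonal, up to permutation), solve by back-substitution:
  V =
[[1, 0, 1, 1],
 [-1, 1, 0, 0],
 [1, 0, 1, 0],
 [1, 0, 0, 0]]
  V a = (5, 0, 1, 0)
Solving gives a = (0, 0, 1, 4).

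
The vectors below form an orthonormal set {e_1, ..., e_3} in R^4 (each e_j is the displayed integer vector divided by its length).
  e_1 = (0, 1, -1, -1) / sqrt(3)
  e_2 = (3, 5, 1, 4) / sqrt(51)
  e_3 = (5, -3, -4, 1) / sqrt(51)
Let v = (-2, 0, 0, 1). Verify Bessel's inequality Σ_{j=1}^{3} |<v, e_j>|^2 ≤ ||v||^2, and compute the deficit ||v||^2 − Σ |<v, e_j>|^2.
Σ |<v, e_j>|^2 = 2; ||v||^2 = 5; deficit = 3

Write each e_j = u_j / sqrt(<u_j, u_j>) where u_j is the displayed integer vector. Then <v, e_j> = <v, u_j> / sqrt(<u_j, u_j>), so |<v, e_j>|^2 = <v, u_j>^2 / <u_j, u_j>.
Coefficients: <v, e_1> = -1/sqrt(3), <v, e_2> = -2/sqrt(51), <v, e_3> = -9/sqrt(51).
Square and sum: Σ |<v, e_j>|^2 = 2.
Compute ||v||^2 = v·v = 5.
Deficit = 5 − 2 = 3 ≥ 0, confirming Bessel's inequality. (The deficit equals ||v − Σ <v,e_j> e_j||^2, the squared distance from v to span{e_j}.)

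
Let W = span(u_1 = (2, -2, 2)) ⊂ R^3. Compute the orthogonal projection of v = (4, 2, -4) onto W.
proj_W(v) = (-2/3, 2/3, -2/3)

Set up U = [u_1 | ... | u_1] ∈ R^(3×1). The projector onto W = col(U) is P = U (U^T U)^(-1) U^T.
Compute U^T U =
  [12],
and U^T v = (-4).
Solve U^T U · c = U^T v for the coefficients: c = (-1/3). The projection is proj_W(v) = U c.
Check: (v - proj_W(v)) · u_1 = 0  (should be 0).
Result: proj_W(v) = (-2/3, 2/3, -2/3).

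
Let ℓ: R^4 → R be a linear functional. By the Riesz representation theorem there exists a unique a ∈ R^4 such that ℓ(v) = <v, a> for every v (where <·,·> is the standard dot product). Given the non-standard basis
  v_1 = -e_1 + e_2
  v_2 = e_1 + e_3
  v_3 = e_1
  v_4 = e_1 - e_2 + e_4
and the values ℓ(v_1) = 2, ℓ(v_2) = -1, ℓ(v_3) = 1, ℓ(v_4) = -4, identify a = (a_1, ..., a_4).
a = (1, 3, -2, -2)

Write a = (a_1, ..., a_4) in the standard basis. For each basis vector v_i, ℓ(v_i) = <v_i, a> is a linear equation in the a_j's. Collect the n equations into a matrix system V a = ℓ, where row i of V is v_i (expressed in the standard basis). Since V is invertible (lower-triangular with 1s on the diagonal, up to permutation), solve by back-substitution:
  V =
[[-1, 1, 0, 0],
 [1, 0, 1, 0],
 [1, 0, 0, 0],
 [1, -1, 0, 1]]
  V a = (2, -1, 1, -4)
Solving gives a = (1, 3, -2, -2).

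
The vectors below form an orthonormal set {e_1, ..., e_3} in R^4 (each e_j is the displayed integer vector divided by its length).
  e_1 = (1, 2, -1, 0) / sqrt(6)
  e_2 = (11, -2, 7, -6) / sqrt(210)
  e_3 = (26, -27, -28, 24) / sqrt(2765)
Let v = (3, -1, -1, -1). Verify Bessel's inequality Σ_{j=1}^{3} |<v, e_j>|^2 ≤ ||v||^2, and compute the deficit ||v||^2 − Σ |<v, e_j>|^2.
Σ |<v, e_j>|^2 = 827/79; ||v||^2 = 12; deficit = 121/79

Write each e_j = u_j / sqrt(<u_j, u_j>) where u_j is the displayed integer vector. Then <v, e_j> = <v, u_j> / sqrt(<u_j, u_j>), so |<v, e_j>|^2 = <v, u_j>^2 / <u_j, u_j>.
Coefficients: <v, e_1> = 2/sqrt(6), <v, e_2> = 34/sqrt(210), <v, e_3> = 109/sqrt(2765).
Square and sum: Σ |<v, e_j>|^2 = 827/79.
Compute ||v||^2 = v·v = 12.
Deficit = 12 − 827/79 = 121/79 ≥ 0, confirming Bessel's inequality. (The deficit equals ||v − Σ <v,e_j> e_j||^2, the squared distance from v to span{e_j}.)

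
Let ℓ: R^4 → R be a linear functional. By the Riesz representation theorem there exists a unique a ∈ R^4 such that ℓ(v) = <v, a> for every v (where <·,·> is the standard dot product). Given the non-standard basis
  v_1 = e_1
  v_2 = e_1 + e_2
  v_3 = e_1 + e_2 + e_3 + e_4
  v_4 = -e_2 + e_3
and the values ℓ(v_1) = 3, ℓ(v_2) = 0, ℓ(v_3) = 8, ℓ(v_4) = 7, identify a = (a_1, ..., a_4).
a = (3, -3, 4, 4)

Write a = (a_1, ..., a_4) in the standard basis. For each basis vector v_i, ℓ(v_i) = <v_i, a> is a linear equation in the a_j's. Collect the n equations into a matrix system V a = ℓ, where row i of V is v_i (expressed in the standard basis). Since V is invertible (lower-triangular with 1s on the diagonal, up to permutation), solve by back-substitution:
  V =
[[1, 0, 0, 0],
 [1, 1, 0, 0],
 [1, 1, 1, 1],
 [0, -1, 1, 0]]
  V a = (3, 0, 8, 7)
Solving gives a = (3, -3, 4, 4).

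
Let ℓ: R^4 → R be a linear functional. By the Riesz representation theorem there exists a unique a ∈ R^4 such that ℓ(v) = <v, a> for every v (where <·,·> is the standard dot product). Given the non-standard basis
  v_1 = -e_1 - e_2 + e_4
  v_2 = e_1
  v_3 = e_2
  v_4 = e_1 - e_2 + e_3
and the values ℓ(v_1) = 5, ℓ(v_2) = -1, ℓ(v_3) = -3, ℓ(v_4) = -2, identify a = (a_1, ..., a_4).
a = (-1, -3, -4, 1)

Write a = (a_1, ..., a_4) in the standard basis. For each basis vector v_i, ℓ(v_i) = <v_i, a> is a linear equation in the a_j's. Collect the n equations into a matrix system V a = ℓ, where row i of V is v_i (expressed in the standard basis). Since V is invertible (lower-triangular with 1s on the diagonal, up to permutation), solve by back-substitution:
  V =
[[-1, -1, 0, 1],
 [1, 0, 0, 0],
 [0, 1, 0, 0],
 [1, -1, 1, 0]]
  V a = (5, -1, -3, -2)
Solving gives a = (-1, -3, -4, 1).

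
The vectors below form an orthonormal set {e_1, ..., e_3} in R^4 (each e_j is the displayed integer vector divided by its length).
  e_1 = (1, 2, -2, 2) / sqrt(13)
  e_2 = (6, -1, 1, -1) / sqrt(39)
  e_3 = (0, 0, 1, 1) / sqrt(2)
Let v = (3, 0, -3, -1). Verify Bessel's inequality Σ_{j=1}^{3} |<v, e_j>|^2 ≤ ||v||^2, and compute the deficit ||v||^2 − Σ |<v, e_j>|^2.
Σ |<v, e_j>|^2 = 55/3; ||v||^2 = 19; deficit = 2/3

Write each e_j = u_j / sqrt(<u_j, u_j>) where u_j is the displayed integer vector. Then <v, e_j> = <v, u_j> / sqrt(<u_j, u_j>), so |<v, e_j>|^2 = <v, u_j>^2 / <u_j, u_j>.
Coefficients: <v, e_1> = 7/sqrt(13), <v, e_2> = 16/sqrt(39), <v, e_3> = -4/sqrt(2).
Square and sum: Σ |<v, e_j>|^2 = 55/3.
Compute ||v||^2 = v·v = 19.
Deficit = 19 − 55/3 = 2/3 ≥ 0, confirming Bessel's inequality. (The deficit equals ||v − Σ <v,e_j> e_j||^2, the squared distance from v to span{e_j}.)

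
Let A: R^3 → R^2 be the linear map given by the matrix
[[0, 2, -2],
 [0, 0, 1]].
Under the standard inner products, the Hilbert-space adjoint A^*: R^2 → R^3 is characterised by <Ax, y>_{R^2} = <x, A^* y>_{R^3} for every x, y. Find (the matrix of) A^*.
A^* = A^T =
[[0, 0],
 [2, 0],
 [-2, 1]]

For real matrices with standard dot products, the defining identity <Ax, y> = <x, A^* y> gives (Ax)^T y = x^T (A^*) y, i.e. x^T A^T y = x^T (A^*) y. Since this holds for all x, y, we must have A^* = A^T. Therefore
A^* =
[[0, 0],
 [2, 0],
 [-2, 1]].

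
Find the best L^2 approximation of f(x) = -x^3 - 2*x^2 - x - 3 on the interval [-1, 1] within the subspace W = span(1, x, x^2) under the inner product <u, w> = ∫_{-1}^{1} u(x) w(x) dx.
g(x) = -2*x^2 - 8*x/5 - 3

The best approximation g ∈ W is the orthogonal projection of f onto W. Writing g = a_0 + a_1 x + a_2 x^2, the coefficients solve the normal equations G · a = b where
  G_{ij} = <φ_i, φ_j> and b_i = <f, φ_i>, with φ_0 = 1, φ_1 = x, φ_2 = x^2.
G =
  [2, 0, 2/3]
  [0, 2/3, 0]
  [2/3, 0, 2/5],
b = (-22/3, -16/15, -14/5).
Solving gives a_0 = -3, a_1 = -8/5, a_2 = -2, so
  g(x) = -2*x^2 - 8*x/5 - 3.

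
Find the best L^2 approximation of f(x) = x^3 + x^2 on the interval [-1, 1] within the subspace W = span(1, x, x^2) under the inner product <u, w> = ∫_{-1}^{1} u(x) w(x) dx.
g(x) = x^2 + 3*x/5

The best approximation g ∈ W is the orthogonal projection of f onto W. Writing g = a_0 + a_1 x + a_2 x^2, the coefficients solve the normal equations G · a = b where
  G_{ij} = <φ_i, φ_j> and b_i = <f, φ_i>, with φ_0 = 1, φ_1 = x, φ_2 = x^2.
G =
  [2, 0, 2/3]
  [0, 2/3, 0]
  [2/3, 0, 2/5],
b = (2/3, 2/5, 2/5).
Solving gives a_0 = 0, a_1 = 3/5, a_2 = 1, so
  g(x) = x^2 + 3*x/5.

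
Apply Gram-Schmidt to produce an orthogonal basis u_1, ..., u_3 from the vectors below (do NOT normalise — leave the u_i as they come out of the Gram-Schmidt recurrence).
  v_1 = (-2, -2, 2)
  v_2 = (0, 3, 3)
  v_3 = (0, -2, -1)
Orthogonal basis:
  u_1 = (-2, -2, 2)
  u_2 = (0, 3, 3)
  u_3 = (1/3, -1/6, 1/6)

Apply the Gram-Schmidt recurrence
  u_1 = v_1
  u_i = v_i − Σ_{j<i} ((v_i · u_j) / (u_j · u_j)) · u_j.

Step by step this gives:
  u_1 = (-2, -2, 2)
  u_2 = (0, 3, 3)
  u_3 = (1/3, -1/6, 1/6)

Orthogonality check:
  u_2 · u_1 = 0 (should be 0)
  u_3 · u_1 = 0 (should be 0)
  u_3 · u_2 = 0 (should be 0)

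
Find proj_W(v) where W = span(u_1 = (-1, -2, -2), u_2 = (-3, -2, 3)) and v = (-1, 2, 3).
proj_W(v) = (-37/197, 250/197, 655/197)

Set up U = [u_1 | ... | u_2] ∈ R^(3×2). The projector onto W = col(U) is P = U (U^T U)^(-1) U^T.
Compute U^T U =
  [9, 1]
  [1, 22],
and U^T v = (-9, 8).
Solve U^T U · c = U^T v for the coefficients: c = (-206/197, 81/197). The projection is proj_W(v) = U c.
Check: (v - proj_W(v)) · u_1 = 0  (should be 0).
Check: (v - proj_W(v)) · u_2 = 0  (should be 0).
Result: proj_W(v) = (-37/197, 250/197, 655/197).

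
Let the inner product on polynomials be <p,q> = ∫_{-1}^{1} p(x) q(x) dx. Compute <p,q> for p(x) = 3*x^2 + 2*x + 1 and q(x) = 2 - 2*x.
<p,q> = 16/3

Expand the product: p(x)·q(x) = -6*x^3 + 2*x^2 + 2*x + 2.
∫_{-1}^{1} of each monomial x^k gives [2/(k+1) if k even, 0 if k odd]. Integrating term-by-term (or equivalently evaluating the antiderivative F(x) = -3*x^4/2 + 2*x^3/3 + x^2 + 2*x at the endpoints):
  F(1) − F(−1) = 13/6 − (-19/6) = 16/3.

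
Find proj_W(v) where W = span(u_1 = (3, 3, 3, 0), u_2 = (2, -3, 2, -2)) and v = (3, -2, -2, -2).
proj_W(v) = (41/62, -72/31, 41/62, -37/31)

Set up U = [u_1 | ... | u_2] ∈ R^(4×2). The projector onto W = col(U) is P = U (U^T U)^(-1) U^T.
Compute U^T U =
  [27, 3]
  [3, 21],
and U^T v = (-3, 12).
Solve U^T U · c = U^T v for the coefficients: c = (-11/62, 37/62). The projection is proj_W(v) = U c.
Check: (v - proj_W(v)) · u_1 = 0  (should be 0).
Check: (v - proj_W(v)) · u_2 = 0  (should be 0).
Result: proj_W(v) = (41/62, -72/31, 41/62, -37/31).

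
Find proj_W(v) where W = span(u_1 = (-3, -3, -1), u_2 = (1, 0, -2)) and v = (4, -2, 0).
proj_W(v) = (74/47, 39/47, -57/47)

Set up U = [u_1 | ... | u_2] ∈ R^(3×2). The projector onto W = col(U) is P = U (U^T U)^(-1) U^T.
Compute U^T U =
  [19, -1]
  [-1, 5],
and U^T v = (-6, 4).
Solve U^T U · c = U^T v for the coefficients: c = (-13/47, 35/47). The projection is proj_W(v) = U c.
Check: (v - proj_W(v)) · u_1 = 0  (should be 0).
Check: (v - proj_W(v)) · u_2 = 0  (should be 0).
Result: proj_W(v) = (74/47, 39/47, -57/47).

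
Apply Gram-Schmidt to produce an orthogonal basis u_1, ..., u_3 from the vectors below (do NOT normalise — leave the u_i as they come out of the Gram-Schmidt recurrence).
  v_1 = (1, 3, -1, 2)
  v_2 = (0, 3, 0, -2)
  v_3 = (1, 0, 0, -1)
Orthogonal basis:
  u_1 = (1, 3, -1, 2)
  u_2 = (-1/3, 2, 1/3, -8/3)
  u_3 = (193/170, -18/85, -23/170, -27/85)

Apply the Gram-Schmidt recurrence
  u_1 = v_1
  u_i = v_i − Σ_{j<i} ((v_i · u_j) / (u_j · u_j)) · u_j.

Step by step this gives:
  u_1 = (1, 3, -1, 2)
  u_2 = (-1/3, 2, 1/3, -8/3)
  u_3 = (193/170, -18/85, -23/170, -27/85)

Orthogonality check:
  u_2 · u_1 = 0 (should be 0)
  u_3 · u_1 = 0 (should be 0)
  u_3 · u_2 = 0 (should be 0)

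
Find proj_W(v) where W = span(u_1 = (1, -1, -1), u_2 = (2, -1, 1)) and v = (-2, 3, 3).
proj_W(v) = (-16/7, 18/7, 22/7)

Set up U = [u_1 | ... | u_2] ∈ R^(3×2). The projector onto W = col(U) is P = U (U^T U)^(-1) U^T.
Compute U^T U =
  [3, 2]
  [2, 6],
and U^T v = (-8, -4).
Solve U^T U · c = U^T v for the coefficients: c = (-20/7, 2/7). The projection is proj_W(v) = U c.
Check: (v - proj_W(v)) · u_1 = 0  (should be 0).
Check: (v - proj_W(v)) · u_2 = 0  (should be 0).
Result: proj_W(v) = (-16/7, 18/7, 22/7).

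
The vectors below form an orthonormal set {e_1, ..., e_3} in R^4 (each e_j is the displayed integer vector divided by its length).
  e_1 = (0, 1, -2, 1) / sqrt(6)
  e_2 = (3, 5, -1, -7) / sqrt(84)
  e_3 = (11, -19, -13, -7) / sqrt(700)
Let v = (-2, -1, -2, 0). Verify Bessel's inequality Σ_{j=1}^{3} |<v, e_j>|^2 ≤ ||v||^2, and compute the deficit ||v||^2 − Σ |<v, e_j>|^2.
Σ |<v, e_j>|^2 = 161/50; ||v||^2 = 9; deficit = 289/50

Write each e_j = u_j / sqrt(<u_j, u_j>) where u_j is the displayed integer vector. Then <v, e_j> = <v, u_j> / sqrt(<u_j, u_j>), so |<v, e_j>|^2 = <v, u_j>^2 / <u_j, u_j>.
Coefficients: <v, e_1> = 3/sqrt(6), <v, e_2> = -9/sqrt(84), <v, e_3> = 23/sqrt(700).
Square and sum: Σ |<v, e_j>|^2 = 161/50.
Compute ||v||^2 = v·v = 9.
Deficit = 9 − 161/50 = 289/50 ≥ 0, confirming Bessel's inequality. (The deficit equals ||v − Σ <v,e_j> e_j||^2, the squared distance from v to span{e_j}.)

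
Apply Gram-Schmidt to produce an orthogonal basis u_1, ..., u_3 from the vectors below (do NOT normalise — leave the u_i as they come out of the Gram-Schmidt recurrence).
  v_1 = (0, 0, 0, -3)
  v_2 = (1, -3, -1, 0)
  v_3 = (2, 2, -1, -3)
Orthogonal basis:
  u_1 = (0, 0, 0, -3)
  u_2 = (1, -3, -1, 0)
  u_3 = (25/11, 13/11, -14/11, 0)

Apply the Gram-Schmidt recurrence
  u_1 = v_1
  u_i = v_i − Σ_{j<i} ((v_i · u_j) / (u_j · u_j)) · u_j.

Step by step this gives:
  u_1 = (0, 0, 0, -3)
  u_2 = (1, -3, -1, 0)
  u_3 = (25/11, 13/11, -14/11, 0)

Orthogonality check:
  u_2 · u_1 = 0 (should be 0)
  u_3 · u_1 = 0 (should be 0)
  u_3 · u_2 = 0 (should be 0)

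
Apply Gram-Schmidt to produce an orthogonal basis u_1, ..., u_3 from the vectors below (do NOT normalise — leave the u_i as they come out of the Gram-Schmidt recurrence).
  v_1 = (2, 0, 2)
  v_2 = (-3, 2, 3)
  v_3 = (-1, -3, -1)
Orthogonal basis:
  u_1 = (2, 0, 2)
  u_2 = (-3, 2, 3)
  u_3 = (-9/11, -27/11, 9/11)

Apply the Gram-Schmidt recurrence
  u_1 = v_1
  u_i = v_i − Σ_{j<i} ((v_i · u_j) / (u_j · u_j)) · u_j.

Step by step this gives:
  u_1 = (2, 0, 2)
  u_2 = (-3, 2, 3)
  u_3 = (-9/11, -27/11, 9/11)

Orthogonality check:
  u_2 · u_1 = 0 (should be 0)
  u_3 · u_1 = 0 (should be 0)
  u_3 · u_2 = 0 (should be 0)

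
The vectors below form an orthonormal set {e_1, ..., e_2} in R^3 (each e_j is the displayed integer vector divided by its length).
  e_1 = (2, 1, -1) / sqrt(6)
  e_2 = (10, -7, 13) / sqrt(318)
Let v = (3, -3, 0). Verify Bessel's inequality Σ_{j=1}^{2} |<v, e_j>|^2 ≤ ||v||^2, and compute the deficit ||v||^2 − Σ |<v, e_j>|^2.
Σ |<v, e_j>|^2 = 513/53; ||v||^2 = 18; deficit = 441/53

Write each e_j = u_j / sqrt(<u_j, u_j>) where u_j is the displayed integer vector. Then <v, e_j> = <v, u_j> / sqrt(<u_j, u_j>), so |<v, e_j>|^2 = <v, u_j>^2 / <u_j, u_j>.
Coefficients: <v, e_1> = 3/sqrt(6), <v, e_2> = 51/sqrt(318).
Square and sum: Σ |<v, e_j>|^2 = 513/53.
Compute ||v||^2 = v·v = 18.
Deficit = 18 − 513/53 = 441/53 ≥ 0, confirming Bessel's inequality. (The deficit equals ||v − Σ <v,e_j> e_j||^2, the squared distance from v to span{e_j}.)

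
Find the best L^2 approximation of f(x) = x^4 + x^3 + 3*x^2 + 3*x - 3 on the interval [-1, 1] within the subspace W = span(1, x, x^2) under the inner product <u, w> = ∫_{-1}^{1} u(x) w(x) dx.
g(x) = 27*x^2/7 + 18*x/5 - 108/35

The best approximation g ∈ W is the orthogonal projection of f onto W. Writing g = a_0 + a_1 x + a_2 x^2, the coefficients solve the normal equations G · a = b where
  G_{ij} = <φ_i, φ_j> and b_i = <f, φ_i>, with φ_0 = 1, φ_1 = x, φ_2 = x^2.
G =
  [2, 0, 2/3]
  [0, 2/3, 0]
  [2/3, 0, 2/5],
b = (-18/5, 12/5, -18/35).
Solving gives a_0 = -108/35, a_1 = 18/5, a_2 = 27/7, so
  g(x) = 27*x^2/7 + 18*x/5 - 108/35.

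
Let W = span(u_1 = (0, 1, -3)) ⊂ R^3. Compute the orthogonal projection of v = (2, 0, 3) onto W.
proj_W(v) = (0, -9/10, 27/10)

Set up U = [u_1 | ... | u_1] ∈ R^(3×1). The projector onto W = col(U) is P = U (U^T U)^(-1) U^T.
Compute U^T U =
  [10],
and U^T v = (-9).
Solve U^T U · c = U^T v for the coefficients: c = (-9/10). The projection is proj_W(v) = U c.
Check: (v - proj_W(v)) · u_1 = 0  (should be 0).
Result: proj_W(v) = (0, -9/10, 27/10).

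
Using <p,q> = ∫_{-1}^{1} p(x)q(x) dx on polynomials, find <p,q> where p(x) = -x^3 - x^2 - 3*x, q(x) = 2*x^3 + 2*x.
<p,q> = -272/35

Expand the product: p(x)·q(x) = -2*x^6 - 2*x^5 - 8*x^4 - 2*x^3 - 6*x^2.
∫_{-1}^{1} of each monomial x^k gives [2/(k+1) if k even, 0 if k odd]. Integrating term-by-term (or equivalently evaluating the antiderivative F(x) = -2*x^7/7 - x^6/3 - 8*x^5/5 - x^4/2 - 2*x^3 at the endpoints):
  F(1) − F(−1) = -991/210 − (641/210) = -272/35.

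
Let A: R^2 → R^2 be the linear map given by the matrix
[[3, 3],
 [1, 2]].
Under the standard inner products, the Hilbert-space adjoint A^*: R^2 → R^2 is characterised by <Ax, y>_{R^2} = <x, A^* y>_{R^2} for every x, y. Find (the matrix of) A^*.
A^* = A^T =
[[3, 1],
 [3, 2]]

For real matrices with standard dot products, the defining identity <Ax, y> = <x, A^* y> gives (Ax)^T y = x^T (A^*) y, i.e. x^T A^T y = x^T (A^*) y. Since this holds for all x, y, we must have A^* = A^T. Therefore
A^* =
[[3, 1],
 [3, 2]].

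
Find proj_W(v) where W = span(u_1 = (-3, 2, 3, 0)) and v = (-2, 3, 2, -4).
proj_W(v) = (-27/11, 18/11, 27/11, 0)

Set up U = [u_1 | ... | u_1] ∈ R^(4×1). The projector onto W = col(U) is P = U (U^T U)^(-1) U^T.
Compute U^T U =
  [22],
and U^T v = (18).
Solve U^T U · c = U^T v for the coefficients: c = (9/11). The projection is proj_W(v) = U c.
Check: (v - proj_W(v)) · u_1 = 0  (should be 0).
Result: proj_W(v) = (-27/11, 18/11, 27/11, 0).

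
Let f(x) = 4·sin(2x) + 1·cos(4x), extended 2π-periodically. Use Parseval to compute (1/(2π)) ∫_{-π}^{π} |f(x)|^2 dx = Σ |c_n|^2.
Σ |c_n|^2 = 17/2

Expand |f|^2 and use orthogonality of {sin(nx), cos(mx)} on [-π, π]:
  ∫_{-π}^{π} sin(nx)^2 dx = π, ∫ cos(mx)^2 dx = π, and cross terms integrate to 0.
So ∫_{-π}^{π} f(x)^2 dx = 4^2 · π + 1^2 · π = (16 + 1)π.
Divide by 2π: (16 + 1)/2 = 17/2.
By Parseval, this equals Σ |c_n|^2.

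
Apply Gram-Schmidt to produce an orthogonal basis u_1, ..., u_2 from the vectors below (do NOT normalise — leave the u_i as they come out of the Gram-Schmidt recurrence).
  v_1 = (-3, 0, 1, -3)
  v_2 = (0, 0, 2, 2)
Orthogonal basis:
  u_1 = (-3, 0, 1, -3)
  u_2 = (-12/19, 0, 42/19, 26/19)

Apply the Gram-Schmidt recurrence
  u_1 = v_1
  u_i = v_i − Σ_{j<i} ((v_i · u_j) / (u_j · u_j)) · u_j.

Step by step this gives:
  u_1 = (-3, 0, 1, -3)
  u_2 = (-12/19, 0, 42/19, 26/19)

Orthogonality check:
  u_2 · u_1 = 0 (should be 0)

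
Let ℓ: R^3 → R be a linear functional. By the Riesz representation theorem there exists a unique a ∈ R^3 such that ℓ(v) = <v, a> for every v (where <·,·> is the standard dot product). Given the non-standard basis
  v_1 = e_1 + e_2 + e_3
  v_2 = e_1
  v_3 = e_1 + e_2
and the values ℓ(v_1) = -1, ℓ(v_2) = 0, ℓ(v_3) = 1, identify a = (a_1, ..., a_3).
a = (0, 1, -2)

Write a = (a_1, ..., a_3) in the standard basis. For each basis vector v_i, ℓ(v_i) = <v_i, a> is a linear equation in the a_j's. Collect the n equations into a matrix system V a = ℓ, where row i of V is v_i (expressed in the standard basis). Since V is invertible (lower-triangular with 1s on the diagonal, up to permutation), solve by back-substitution:
  V =
[[1, 1, 1],
 [1, 0, 0],
 [1, 1, 0]]
  V a = (-1, 0, 1)
Solving gives a = (0, 1, -2).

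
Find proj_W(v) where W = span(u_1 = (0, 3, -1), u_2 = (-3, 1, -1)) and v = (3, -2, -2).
proj_W(v) = (111/47, -49/47, 41/47)

Set up U = [u_1 | ... | u_2] ∈ R^(3×2). The projector onto W = col(U) is P = U (U^T U)^(-1) U^T.
Compute U^T U =
  [10, 4]
  [4, 11],
and U^T v = (-4, -9).
Solve U^T U · c = U^T v for the coefficients: c = (-4/47, -37/47). The projection is proj_W(v) = U c.
Check: (v - proj_W(v)) · u_1 = 0  (should be 0).
Check: (v - proj_W(v)) · u_2 = 0  (should be 0).
Result: proj_W(v) = (111/47, -49/47, 41/47).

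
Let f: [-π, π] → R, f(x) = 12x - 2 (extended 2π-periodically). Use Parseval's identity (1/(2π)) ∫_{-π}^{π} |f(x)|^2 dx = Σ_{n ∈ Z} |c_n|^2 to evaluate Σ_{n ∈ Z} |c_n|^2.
Σ |c_n|^2 = 48π^2 + 4

Expand and integrate term by term over [-π, π]:
  ∫ (12x)^2 dx = 144·(2π^3/3); ∫ 2·12·(-2)·x dx = 0 (odd integrand); ∫ (-2)^2 dx = 4·2π.
So (1/(2π)) ∫_{-π}^{π} (12x - 2)^2 dx = 144π^2/3 + 4 = 48π^2 + 4.
Parseval ⇒ Σ |c_n|^2 = 48π^2 + 4.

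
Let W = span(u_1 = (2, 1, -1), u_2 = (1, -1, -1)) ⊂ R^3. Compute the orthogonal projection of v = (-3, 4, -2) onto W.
proj_W(v) = (-5/7, 20/7, 10/7)

Set up U = [u_1 | ... | u_2] ∈ R^(3×2). The projector onto W = col(U) is P = U (U^T U)^(-1) U^T.
Compute U^T U =
  [6, 2]
  [2, 3],
and U^T v = (0, -5).
Solve U^T U · c = U^T v for the coefficients: c = (5/7, -15/7). The projection is proj_W(v) = U c.
Check: (v - proj_W(v)) · u_1 = 0  (should be 0).
Check: (v - proj_W(v)) · u_2 = 0  (should be 0).
Result: proj_W(v) = (-5/7, 20/7, 10/7).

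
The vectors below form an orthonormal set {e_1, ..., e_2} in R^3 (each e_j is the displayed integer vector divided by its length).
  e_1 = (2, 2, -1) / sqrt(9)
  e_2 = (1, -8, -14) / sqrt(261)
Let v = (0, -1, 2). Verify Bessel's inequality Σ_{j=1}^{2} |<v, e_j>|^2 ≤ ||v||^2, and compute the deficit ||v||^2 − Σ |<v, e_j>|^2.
Σ |<v, e_j>|^2 = 96/29; ||v||^2 = 5; deficit = 49/29

Write each e_j = u_j / sqrt(<u_j, u_j>) where u_j is the displayed integer vector. Then <v, e_j> = <v, u_j> / sqrt(<u_j, u_j>), so |<v, e_j>|^2 = <v, u_j>^2 / <u_j, u_j>.
Coefficients: <v, e_1> = -4/sqrt(9), <v, e_2> = -20/sqrt(261).
Square and sum: Σ |<v, e_j>|^2 = 96/29.
Compute ||v||^2 = v·v = 5.
Deficit = 5 − 96/29 = 49/29 ≥ 0, confirming Bessel's inequality. (The deficit equals ||v − Σ <v,e_j> e_j||^2, the squared distance from v to span{e_j}.)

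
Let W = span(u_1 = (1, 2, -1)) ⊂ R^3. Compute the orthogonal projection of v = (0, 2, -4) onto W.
proj_W(v) = (4/3, 8/3, -4/3)

Set up U = [u_1 | ... | u_1] ∈ R^(3×1). The projector onto W = col(U) is P = U (U^T U)^(-1) U^T.
Compute U^T U =
  [6],
and U^T v = (8).
Solve U^T U · c = U^T v for the coefficients: c = (4/3). The projection is proj_W(v) = U c.
Check: (v - proj_W(v)) · u_1 = 0  (should be 0).
Result: proj_W(v) = (4/3, 8/3, -4/3).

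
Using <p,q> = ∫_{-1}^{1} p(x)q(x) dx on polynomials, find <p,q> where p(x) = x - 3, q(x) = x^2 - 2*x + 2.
<p,q> = -46/3

Expand the product: p(x)·q(x) = x^3 - 5*x^2 + 8*x - 6.
∫_{-1}^{1} of each monomial x^k gives [2/(k+1) if k even, 0 if k odd]. Integrating term-by-term (or equivalently evaluating the antiderivative F(x) = x^4/4 - 5*x^3/3 + 4*x^2 - 6*x at the endpoints):
  F(1) − F(−1) = -41/12 − (143/12) = -46/3.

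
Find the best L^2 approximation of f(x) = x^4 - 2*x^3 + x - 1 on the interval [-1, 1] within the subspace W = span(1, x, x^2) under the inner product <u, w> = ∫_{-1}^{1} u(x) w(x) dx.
g(x) = 6*x^2/7 - x/5 - 38/35

The best approximation g ∈ W is the orthogonal projection of f onto W. Writing g = a_0 + a_1 x + a_2 x^2, the coefficients solve the normal equations G · a = b where
  G_{ij} = <φ_i, φ_j> and b_i = <f, φ_i>, with φ_0 = 1, φ_1 = x, φ_2 = x^2.
G =
  [2, 0, 2/3]
  [0, 2/3, 0]
  [2/3, 0, 2/5],
b = (-8/5, -2/15, -8/21).
Solving gives a_0 = -38/35, a_1 = -1/5, a_2 = 6/7, so
  g(x) = 6*x^2/7 - x/5 - 38/35.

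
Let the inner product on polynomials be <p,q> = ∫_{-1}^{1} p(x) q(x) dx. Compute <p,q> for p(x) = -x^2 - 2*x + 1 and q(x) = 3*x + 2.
<p,q> = -4/3

Expand the product: p(x)·q(x) = -3*x^3 - 8*x^2 - x + 2.
∫_{-1}^{1} of each monomial x^k gives [2/(k+1) if k even, 0 if k odd]. Integrating term-by-term (or equivalently evaluating the antiderivative F(x) = -3*x^4/4 - 8*x^3/3 - x^2/2 + 2*x at the endpoints):
  F(1) − F(−1) = -23/12 − (-7/12) = -4/3.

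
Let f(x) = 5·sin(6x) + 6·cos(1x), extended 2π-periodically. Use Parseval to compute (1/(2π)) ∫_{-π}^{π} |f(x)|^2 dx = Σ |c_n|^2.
Σ |c_n|^2 = 61/2

Expand |f|^2 and use orthogonality of {sin(nx), cos(mx)} on [-π, π]:
  ∫_{-π}^{π} sin(nx)^2 dx = π, ∫ cos(mx)^2 dx = π, and cross terms integrate to 0.
So ∫_{-π}^{π} f(x)^2 dx = 5^2 · π + 6^2 · π = (25 + 36)π.
Divide by 2π: (25 + 36)/2 = 61/2.
By Parseval, this equals Σ |c_n|^2.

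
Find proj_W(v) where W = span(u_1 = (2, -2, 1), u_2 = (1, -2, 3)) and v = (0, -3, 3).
proj_W(v) = (4/5, -2, 17/5)

Set up U = [u_1 | ... | u_2] ∈ R^(3×2). The projector onto W = col(U) is P = U (U^T U)^(-1) U^T.
Compute U^T U =
  [9, 9]
  [9, 14],
and U^T v = (9, 15).
Solve U^T U · c = U^T v for the coefficients: c = (-1/5, 6/5). The projection is proj_W(v) = U c.
Check: (v - proj_W(v)) · u_1 = 0  (should be 0).
Check: (v - proj_W(v)) · u_2 = 0  (should be 0).
Result: proj_W(v) = (4/5, -2, 17/5).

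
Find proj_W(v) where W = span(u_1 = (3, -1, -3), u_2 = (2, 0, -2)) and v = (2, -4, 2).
proj_W(v) = (0, -4, 0)

Set up U = [u_1 | ... | u_2] ∈ R^(3×2). The projector onto W = col(U) is P = U (U^T U)^(-1) U^T.
Compute U^T U =
  [19, 12]
  [12, 8],
and U^T v = (4, 0).
Solve U^T U · c = U^T v for the coefficients: c = (4, -6). The projection is proj_W(v) = U c.
Check: (v - proj_W(v)) · u_1 = 0  (should be 0).
Check: (v - proj_W(v)) · u_2 = 0  (should be 0).
Result: proj_W(v) = (0, -4, 0).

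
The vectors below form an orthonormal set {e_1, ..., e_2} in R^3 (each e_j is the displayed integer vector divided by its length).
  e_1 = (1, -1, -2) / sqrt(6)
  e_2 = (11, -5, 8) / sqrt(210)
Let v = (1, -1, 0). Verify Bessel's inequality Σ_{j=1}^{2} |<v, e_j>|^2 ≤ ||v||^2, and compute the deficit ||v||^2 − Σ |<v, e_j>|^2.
Σ |<v, e_j>|^2 = 66/35; ||v||^2 = 2; deficit = 4/35

Write each e_j = u_j / sqrt(<u_j, u_j>) where u_j is the displayed integer vector. Then <v, e_j> = <v, u_j> / sqrt(<u_j, u_j>), so |<v, e_j>|^2 = <v, u_j>^2 / <u_j, u_j>.
Coefficients: <v, e_1> = 2/sqrt(6), <v, e_2> = 16/sqrt(210).
Square and sum: Σ |<v, e_j>|^2 = 66/35.
Compute ||v||^2 = v·v = 2.
Deficit = 2 − 66/35 = 4/35 ≥ 0, confirming Bessel's inequality. (The deficit equals ||v − Σ <v,e_j> e_j||^2, the squared distance from v to span{e_j}.)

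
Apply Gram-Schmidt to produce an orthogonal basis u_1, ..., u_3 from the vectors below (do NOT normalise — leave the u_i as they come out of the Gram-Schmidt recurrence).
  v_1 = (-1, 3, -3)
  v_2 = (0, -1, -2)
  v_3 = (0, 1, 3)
Orthogonal basis:
  u_1 = (-1, 3, -3)
  u_2 = (3/19, -28/19, -29/19)
  u_3 = (-9/86, -1/43, 1/86)

Apply the Gram-Schmidt recurrence
  u_1 = v_1
  u_i = v_i − Σ_{j<i} ((v_i · u_j) / (u_j · u_j)) · u_j.

Step by step this gives:
  u_1 = (-1, 3, -3)
  u_2 = (3/19, -28/19, -29/19)
  u_3 = (-9/86, -1/43, 1/86)

Orthogonality check:
  u_2 · u_1 = 0 (should be 0)
  u_3 · u_1 = 0 (should be 0)
  u_3 · u_2 = 0 (should be 0)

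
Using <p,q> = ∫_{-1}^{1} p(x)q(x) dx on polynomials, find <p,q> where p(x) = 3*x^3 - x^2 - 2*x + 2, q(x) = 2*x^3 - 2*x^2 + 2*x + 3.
<p,q> = 838/105

Expand the product: p(x)·q(x) = 6*x^6 - 8*x^5 + 4*x^4 + 15*x^3 - 11*x^2 - 2*x + 6.
∫_{-1}^{1} of each monomial x^k gives [2/(k+1) if k even, 0 if k odd]. Integrating term-by-term (or equivalently evaluating the antiderivative F(x) = 6*x^7/7 - 4*x^6/3 + 4*x^5/5 + 15*x^4/4 - 11*x^3/3 - x^2 + 6*x at the endpoints):
  F(1) − F(−1) = 757/140 − (-1081/420) = 838/105.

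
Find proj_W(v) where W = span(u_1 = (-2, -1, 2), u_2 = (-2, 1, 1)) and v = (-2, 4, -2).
proj_W(v) = (-40/29, 128/29, -34/29)

Set up U = [u_1 | ... | u_2] ∈ R^(3×2). The projector onto W = col(U) is P = U (U^T U)^(-1) U^T.
Compute U^T U =
  [9, 5]
  [5, 6],
and U^T v = (-4, 6).
Solve U^T U · c = U^T v for the coefficients: c = (-54/29, 74/29). The projection is proj_W(v) = U c.
Check: (v - proj_W(v)) · u_1 = 0  (should be 0).
Check: (v - proj_W(v)) · u_2 = 0  (should be 0).
Result: proj_W(v) = (-40/29, 128/29, -34/29).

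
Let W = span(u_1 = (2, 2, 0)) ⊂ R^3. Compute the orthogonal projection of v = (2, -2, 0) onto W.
proj_W(v) = (0, 0, 0)

Set up U = [u_1 | ... | u_1] ∈ R^(3×1). The projector onto W = col(U) is P = U (U^T U)^(-1) U^T.
Compute U^T U =
  [8],
and U^T v = (0).
Solve U^T U · c = U^T v for the coefficients: c = (0). The projection is proj_W(v) = U c.
Check: (v - proj_W(v)) · u_1 = 0  (should be 0).
Result: proj_W(v) = (0, 0, 0).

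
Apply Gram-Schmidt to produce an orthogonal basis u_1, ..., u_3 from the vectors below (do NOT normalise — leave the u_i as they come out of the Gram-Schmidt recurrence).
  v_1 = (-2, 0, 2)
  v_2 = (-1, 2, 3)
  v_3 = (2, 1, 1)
Orthogonal basis:
  u_1 = (-2, 0, 2)
  u_2 = (1, 2, 1)
  u_3 = (2/3, -2/3, 2/3)

Apply the Gram-Schmidt recurrence
  u_1 = v_1
  u_i = v_i − Σ_{j<i} ((v_i · u_j) / (u_j · u_j)) · u_j.

Step by step this gives:
  u_1 = (-2, 0, 2)
  u_2 = (1, 2, 1)
  u_3 = (2/3, -2/3, 2/3)

Orthogonality check:
  u_2 · u_1 = 0 (should be 0)
  u_3 · u_1 = 0 (should be 0)
  u_3 · u_2 = 0 (should be 0)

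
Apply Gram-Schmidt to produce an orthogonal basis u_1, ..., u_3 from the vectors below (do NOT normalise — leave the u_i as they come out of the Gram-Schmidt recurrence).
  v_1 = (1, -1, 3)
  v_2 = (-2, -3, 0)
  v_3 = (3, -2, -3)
Orthogonal basis:
  u_1 = (1, -1, 3)
  u_2 = (-23/11, -32/11, -3/11)
  u_3 = (243/71, -162/71, -135/71)

Apply the Gram-Schmidt recurrence
  u_1 = v_1
  u_i = v_i − Σ_{j<i} ((v_i · u_j) / (u_j · u_j)) · u_j.

Step by step this gives:
  u_1 = (1, -1, 3)
  u_2 = (-23/11, -32/11, -3/11)
  u_3 = (243/71, -162/71, -135/71)

Orthogonality check:
  u_2 · u_1 = 0 (should be 0)
  u_3 · u_1 = 0 (should be 0)
  u_3 · u_2 = 0 (should be 0)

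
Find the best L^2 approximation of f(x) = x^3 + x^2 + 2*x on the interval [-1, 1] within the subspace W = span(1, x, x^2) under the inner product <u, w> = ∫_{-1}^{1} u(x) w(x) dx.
g(x) = x^2 + 13*x/5

The best approximation g ∈ W is the orthogonal projection of f onto W. Writing g = a_0 + a_1 x + a_2 x^2, the coefficients solve the normal equations G · a = b where
  G_{ij} = <φ_i, φ_j> and b_i = <f, φ_i>, with φ_0 = 1, φ_1 = x, φ_2 = x^2.
G =
  [2, 0, 2/3]
  [0, 2/3, 0]
  [2/3, 0, 2/5],
b = (2/3, 26/15, 2/5).
Solving gives a_0 = 0, a_1 = 13/5, a_2 = 1, so
  g(x) = x^2 + 13*x/5.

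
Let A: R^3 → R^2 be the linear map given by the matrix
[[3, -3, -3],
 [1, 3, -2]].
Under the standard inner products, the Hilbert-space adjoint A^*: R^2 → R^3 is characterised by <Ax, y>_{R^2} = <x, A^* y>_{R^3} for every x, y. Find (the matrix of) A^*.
A^* = A^T =
[[3, 1],
 [-3, 3],
 [-3, -2]]

For real matrices with standard dot products, the defining identity <Ax, y> = <x, A^* y> gives (Ax)^T y = x^T (A^*) y, i.e. x^T A^T y = x^T (A^*) y. Since this holds for all x, y, we must have A^* = A^T. Therefore
A^* =
[[3, 1],
 [-3, 3],
 [-3, -2]].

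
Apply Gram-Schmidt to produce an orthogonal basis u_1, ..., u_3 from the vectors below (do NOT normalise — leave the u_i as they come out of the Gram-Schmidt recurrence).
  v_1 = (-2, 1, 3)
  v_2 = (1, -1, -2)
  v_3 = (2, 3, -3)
Orthogonal basis:
  u_1 = (-2, 1, 3)
  u_2 = (-2/7, -5/14, -1/14)
  u_3 = (-4/3, 4/3, -4/3)

Apply the Gram-Schmidt recurrence
  u_1 = v_1
  u_i = v_i − Σ_{j<i} ((v_i · u_j) / (u_j · u_j)) · u_j.

Step by step this gives:
  u_1 = (-2, 1, 3)
  u_2 = (-2/7, -5/14, -1/14)
  u_3 = (-4/3, 4/3, -4/3)

Orthogonality check:
  u_2 · u_1 = 0 (should be 0)
  u_3 · u_1 = 0 (should be 0)
  u_3 · u_2 = 0 (should be 0)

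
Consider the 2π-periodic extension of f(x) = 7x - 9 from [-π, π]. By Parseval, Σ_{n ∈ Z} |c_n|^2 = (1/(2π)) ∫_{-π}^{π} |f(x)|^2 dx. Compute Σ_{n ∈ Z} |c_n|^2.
Σ |c_n|^2 = 49π^2/3 + 81

Expand and integrate term by term over [-π, π]:
  ∫ (7x)^2 dx = 49·(2π^3/3); ∫ 2·7·(-9)·x dx = 0 (odd integrand); ∫ (-9)^2 dx = 81·2π.
So (1/(2π)) ∫_{-π}^{π} (7x - 9)^2 dx = 49π^2/3 + 81 = 49π^2/3 + 81.
Parseval ⇒ Σ |c_n|^2 = 49π^2/3 + 81.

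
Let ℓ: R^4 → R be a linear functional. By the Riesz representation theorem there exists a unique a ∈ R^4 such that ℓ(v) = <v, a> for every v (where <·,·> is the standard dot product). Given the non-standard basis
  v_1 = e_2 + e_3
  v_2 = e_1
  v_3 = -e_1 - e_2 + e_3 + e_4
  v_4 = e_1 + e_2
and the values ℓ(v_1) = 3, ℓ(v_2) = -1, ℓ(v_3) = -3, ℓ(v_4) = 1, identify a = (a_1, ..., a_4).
a = (-1, 2, 1, -3)

Write a = (a_1, ..., a_4) in the standard basis. For each basis vector v_i, ℓ(v_i) = <v_i, a> is a linear equation in the a_j's. Collect the n equations into a matrix system V a = ℓ, where row i of V is v_i (expressed in the standard basis). Since V is invertible (lower-triangular with 1s on the diagonal, up to permutation), solve by back-substitution:
  V =
[[0, 1, 1, 0],
 [1, 0, 0, 0],
 [-1, -1, 1, 1],
 [1, 1, 0, 0]]
  V a = (3, -1, -3, 1)
Solving gives a = (-1, 2, 1, -3).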